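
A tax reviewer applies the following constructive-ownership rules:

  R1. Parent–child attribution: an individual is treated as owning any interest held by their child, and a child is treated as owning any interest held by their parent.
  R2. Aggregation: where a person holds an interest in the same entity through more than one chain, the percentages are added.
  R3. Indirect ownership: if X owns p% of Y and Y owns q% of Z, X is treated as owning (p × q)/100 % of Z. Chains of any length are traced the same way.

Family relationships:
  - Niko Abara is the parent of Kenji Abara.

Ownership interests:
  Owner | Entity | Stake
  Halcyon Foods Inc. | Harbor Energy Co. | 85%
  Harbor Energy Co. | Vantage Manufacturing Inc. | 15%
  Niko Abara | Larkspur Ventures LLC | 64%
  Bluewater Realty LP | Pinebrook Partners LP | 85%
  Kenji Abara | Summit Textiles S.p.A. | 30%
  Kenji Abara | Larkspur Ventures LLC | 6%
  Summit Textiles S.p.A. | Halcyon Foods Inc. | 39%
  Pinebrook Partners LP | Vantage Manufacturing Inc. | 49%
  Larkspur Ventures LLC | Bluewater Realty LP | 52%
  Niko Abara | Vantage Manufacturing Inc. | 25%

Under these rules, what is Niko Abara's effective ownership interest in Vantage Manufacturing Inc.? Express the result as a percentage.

By parent–child attribution (R1), Niko Abara is treated as also owning Kenji Abara's interest in Larkspur Ventures LLC, giving 64% + 6% = 70%.
By parent–child attribution (R1), Niko Abara is treated as owning Kenji Abara's 30% interest in Summit Textiles S.p.A.
Chain via Larkspur Ventures LLC → Bluewater Realty LP → Pinebrook Partners LP (R3): 70% × 52% × 85% × 49% = 15.1606% of Vantage Manufacturing Inc.
Direct interest in Vantage Manufacturing Inc: 25%.
Chain via Summit Textiles S.p.A. → Halcyon Foods Inc. → Harbor Energy Co. (R3): 30% × 39% × 85% × 15% = 1.49175% of Vantage Manufacturing Inc.
Aggregating (R2): 15.1606% + 25% + 1.49175% = 41.65235%.

41.65235%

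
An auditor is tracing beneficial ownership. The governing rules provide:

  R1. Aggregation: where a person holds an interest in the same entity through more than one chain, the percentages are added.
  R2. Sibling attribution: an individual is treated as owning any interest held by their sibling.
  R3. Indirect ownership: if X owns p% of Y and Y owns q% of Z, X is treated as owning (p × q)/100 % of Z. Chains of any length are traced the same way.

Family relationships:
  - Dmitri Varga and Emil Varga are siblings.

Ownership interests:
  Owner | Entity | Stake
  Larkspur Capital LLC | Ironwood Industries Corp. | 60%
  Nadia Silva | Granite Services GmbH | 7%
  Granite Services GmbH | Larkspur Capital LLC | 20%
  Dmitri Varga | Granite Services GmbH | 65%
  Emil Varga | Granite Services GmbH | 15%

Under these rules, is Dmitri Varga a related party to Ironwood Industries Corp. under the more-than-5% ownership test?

By sibling attribution (R2), Dmitri Varga is treated as also owning Emil Varga's interest in Granite Services GmbH, giving 65% + 15% = 80%.
Chain via Granite Services GmbH → Larkspur Capital LLC (R3): 80% × 20% × 60% = 9.6% of Ironwood Industries Corp.
9.6% exceeds the 5% threshold, so Dmitri is a related party to Ironwood Industries Corp.

Yes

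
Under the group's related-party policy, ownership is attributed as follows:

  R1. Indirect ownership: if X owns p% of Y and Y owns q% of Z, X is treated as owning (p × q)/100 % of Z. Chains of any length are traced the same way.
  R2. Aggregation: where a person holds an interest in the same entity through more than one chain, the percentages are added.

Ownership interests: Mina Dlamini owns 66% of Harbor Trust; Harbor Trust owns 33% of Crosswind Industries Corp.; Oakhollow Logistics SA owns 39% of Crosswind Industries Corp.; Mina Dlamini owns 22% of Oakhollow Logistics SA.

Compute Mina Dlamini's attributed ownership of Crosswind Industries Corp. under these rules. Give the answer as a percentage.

Chain via Oakhollow Logistics SA (R1): 22% × 39% = 8.58% of Crosswind Industries Corp.
Chain via Harbor Trust (R1): 66% × 33% = 21.78% of Crosswind Industries Corp.
Aggregating (R2): 8.58% + 21.78% = 30.36%.

30.36%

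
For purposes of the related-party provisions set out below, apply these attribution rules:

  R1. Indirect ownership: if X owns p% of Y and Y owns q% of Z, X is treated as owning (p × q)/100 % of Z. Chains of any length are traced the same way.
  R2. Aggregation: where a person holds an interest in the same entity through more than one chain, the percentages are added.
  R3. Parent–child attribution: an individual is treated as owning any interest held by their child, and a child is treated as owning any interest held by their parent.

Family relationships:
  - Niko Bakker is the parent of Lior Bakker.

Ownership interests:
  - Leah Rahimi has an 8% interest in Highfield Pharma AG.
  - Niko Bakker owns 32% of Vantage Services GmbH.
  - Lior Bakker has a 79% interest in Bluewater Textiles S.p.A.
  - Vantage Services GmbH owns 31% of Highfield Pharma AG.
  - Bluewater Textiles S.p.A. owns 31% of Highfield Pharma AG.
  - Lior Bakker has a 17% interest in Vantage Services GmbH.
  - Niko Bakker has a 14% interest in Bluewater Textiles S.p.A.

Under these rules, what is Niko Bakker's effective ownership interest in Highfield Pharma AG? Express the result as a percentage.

44.02%

By parent–child attribution (R3), Niko Bakker is treated as also owning Lior Bakker's interest in Vantage Services GmbH, giving 32% + 17% = 49%.
By parent–child attribution (R3), Niko Bakker is treated as also owning Lior Bakker's interest in Bluewater Textiles S.p.A, giving 14% + 79% = 93%.
Chain via Vantage Services GmbH (R1): 49% × 31% = 15.19% of Highfield Pharma AG.
Chain via Bluewater Textiles S.p.A. (R1): 93% × 31% = 28.83% of Highfield Pharma AG.
Aggregating (R2): 15.19% + 28.83% = 44.02%.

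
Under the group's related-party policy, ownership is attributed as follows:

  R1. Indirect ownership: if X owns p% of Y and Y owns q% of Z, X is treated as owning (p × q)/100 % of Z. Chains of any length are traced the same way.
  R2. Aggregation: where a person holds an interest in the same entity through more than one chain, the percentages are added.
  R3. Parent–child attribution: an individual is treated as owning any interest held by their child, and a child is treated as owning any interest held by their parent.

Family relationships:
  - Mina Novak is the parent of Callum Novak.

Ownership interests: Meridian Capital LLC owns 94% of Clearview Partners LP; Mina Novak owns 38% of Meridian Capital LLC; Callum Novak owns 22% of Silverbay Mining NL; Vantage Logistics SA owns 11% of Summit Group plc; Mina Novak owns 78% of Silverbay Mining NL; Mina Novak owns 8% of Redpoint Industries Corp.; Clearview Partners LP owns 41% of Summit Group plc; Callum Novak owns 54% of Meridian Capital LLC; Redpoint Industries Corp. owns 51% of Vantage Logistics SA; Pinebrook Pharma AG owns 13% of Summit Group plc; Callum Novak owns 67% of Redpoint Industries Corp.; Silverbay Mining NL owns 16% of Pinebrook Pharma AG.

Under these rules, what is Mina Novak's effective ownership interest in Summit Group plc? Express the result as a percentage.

41.7443%

By parent–child attribution (R3), Mina Novak is treated as also owning Callum Novak's interest in Redpoint Industries Corp, giving 8% + 67% = 75%.
By parent–child attribution (R3), Mina Novak is treated as also owning Callum Novak's interest in Silverbay Mining NL, giving 78% + 22% = 100%.
By parent–child attribution (R3), Mina Novak is treated as also owning Callum Novak's interest in Meridian Capital LLC, giving 38% + 54% = 92%.
Chain via Redpoint Industries Corp. → Vantage Logistics SA (R1): 75% × 51% × 11% = 4.2075% of Summit Group plc.
Chain via Silverbay Mining NL → Pinebrook Pharma AG (R1): 100% × 16% × 13% = 2.08% of Summit Group plc.
Chain via Meridian Capital LLC → Clearview Partners LP (R1): 92% × 94% × 41% = 35.4568% of Summit Group plc.
Aggregating (R2): 4.2075% + 2.08% + 35.4568% = 41.7443%.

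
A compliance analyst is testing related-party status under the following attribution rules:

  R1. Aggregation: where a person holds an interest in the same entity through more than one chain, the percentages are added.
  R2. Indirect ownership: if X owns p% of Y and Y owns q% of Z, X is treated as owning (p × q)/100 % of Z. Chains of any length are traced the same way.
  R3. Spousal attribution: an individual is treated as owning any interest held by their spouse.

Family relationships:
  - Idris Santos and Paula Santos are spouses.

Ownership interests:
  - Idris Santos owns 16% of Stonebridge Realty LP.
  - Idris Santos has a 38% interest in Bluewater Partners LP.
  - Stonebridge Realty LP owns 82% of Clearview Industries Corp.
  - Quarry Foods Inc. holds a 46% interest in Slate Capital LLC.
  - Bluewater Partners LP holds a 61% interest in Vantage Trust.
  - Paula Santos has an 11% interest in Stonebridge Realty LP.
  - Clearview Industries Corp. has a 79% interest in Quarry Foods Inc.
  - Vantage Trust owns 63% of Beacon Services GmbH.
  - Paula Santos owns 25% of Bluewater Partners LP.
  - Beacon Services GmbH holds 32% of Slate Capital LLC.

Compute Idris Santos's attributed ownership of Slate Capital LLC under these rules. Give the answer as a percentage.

By spousal attribution (R3), Idris Santos is treated as also owning Paula Santos's interest in Stonebridge Realty LP, giving 16% + 11% = 27%.
By spousal attribution (R3), Idris Santos is treated as also owning Paula Santos's interest in Bluewater Partners LP, giving 38% + 25% = 63%.
Chain via Stonebridge Realty LP → Clearview Industries Corp. → Quarry Foods Inc. (R2): 27% × 82% × 79% × 46% = 8.045676% of Slate Capital LLC.
Chain via Bluewater Partners LP → Vantage Trust → Beacon Services GmbH (R2): 63% × 61% × 63% × 32% = 7.747488% of Slate Capital LLC.
Aggregating (R1): 8.045676% + 7.747488% = 15.793164%.

15.793164%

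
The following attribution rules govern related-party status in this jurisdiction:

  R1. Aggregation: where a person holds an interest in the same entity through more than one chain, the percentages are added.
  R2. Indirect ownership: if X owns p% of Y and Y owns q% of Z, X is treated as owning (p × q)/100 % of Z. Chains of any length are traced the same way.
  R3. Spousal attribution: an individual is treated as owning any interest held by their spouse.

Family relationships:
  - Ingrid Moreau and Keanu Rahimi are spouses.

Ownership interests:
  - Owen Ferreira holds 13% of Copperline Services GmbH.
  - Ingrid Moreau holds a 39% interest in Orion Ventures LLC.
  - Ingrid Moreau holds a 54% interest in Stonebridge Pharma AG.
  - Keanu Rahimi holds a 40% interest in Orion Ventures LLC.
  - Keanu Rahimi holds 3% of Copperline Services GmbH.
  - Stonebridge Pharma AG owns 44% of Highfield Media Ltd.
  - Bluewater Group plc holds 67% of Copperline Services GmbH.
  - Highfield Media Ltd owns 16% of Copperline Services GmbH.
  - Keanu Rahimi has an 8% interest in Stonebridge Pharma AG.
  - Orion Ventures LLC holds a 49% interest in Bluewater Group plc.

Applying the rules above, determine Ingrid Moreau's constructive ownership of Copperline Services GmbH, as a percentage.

By spousal attribution (R3), Ingrid Moreau is treated as also owning Keanu Rahimi's interest in Orion Ventures LLC, giving 39% + 40% = 79%.
By spousal attribution (R3), Ingrid Moreau is treated as also owning Keanu Rahimi's interest in Stonebridge Pharma AG, giving 54% + 8% = 62%.
By spousal attribution (R3), Ingrid Moreau is treated as owning Keanu Rahimi's 3% interest in Copperline Services GmbH.
Chain via Orion Ventures LLC → Bluewater Group plc (R2): 79% × 49% × 67% = 25.9357% of Copperline Services GmbH.
Chain via Stonebridge Pharma AG → Highfield Media Ltd (R2): 62% × 44% × 16% = 4.3648% of Copperline Services GmbH.
Direct interest in Copperline Services GmbH: 3%.
Aggregating (R1): 25.9357% + 4.3648% + 3% = 33.3005%.

33.3005%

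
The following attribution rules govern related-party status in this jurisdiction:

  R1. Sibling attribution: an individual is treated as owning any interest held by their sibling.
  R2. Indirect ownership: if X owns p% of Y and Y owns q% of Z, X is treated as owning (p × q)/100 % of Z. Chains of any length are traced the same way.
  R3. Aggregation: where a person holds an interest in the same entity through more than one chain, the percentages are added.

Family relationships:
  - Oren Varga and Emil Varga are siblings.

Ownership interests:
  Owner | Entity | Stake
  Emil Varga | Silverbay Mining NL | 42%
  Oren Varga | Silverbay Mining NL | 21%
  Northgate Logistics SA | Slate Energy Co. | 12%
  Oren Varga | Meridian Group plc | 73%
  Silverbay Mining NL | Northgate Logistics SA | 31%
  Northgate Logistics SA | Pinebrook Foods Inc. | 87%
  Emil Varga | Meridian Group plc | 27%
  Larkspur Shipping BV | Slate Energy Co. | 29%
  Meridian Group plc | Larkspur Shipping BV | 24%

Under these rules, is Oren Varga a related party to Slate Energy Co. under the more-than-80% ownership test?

No

By sibling attribution (R1), Oren Varga is treated as also owning Emil Varga's interest in Meridian Group plc, giving 73% + 27% = 100%.
By sibling attribution (R1), Oren Varga is treated as also owning Emil Varga's interest in Silverbay Mining NL, giving 21% + 42% = 63%.
Chain via Meridian Group plc → Larkspur Shipping BV (R2): 100% × 24% × 29% = 6.96% of Slate Energy Co.
Chain via Silverbay Mining NL → Northgate Logistics SA (R2): 63% × 31% × 12% = 2.3436% of Slate Energy Co.
Aggregating (R3): 6.96% + 2.3436% = 9.3036%.
9.3036% does not exceed the 80% threshold, so Oren is not a related party to Slate Energy Co.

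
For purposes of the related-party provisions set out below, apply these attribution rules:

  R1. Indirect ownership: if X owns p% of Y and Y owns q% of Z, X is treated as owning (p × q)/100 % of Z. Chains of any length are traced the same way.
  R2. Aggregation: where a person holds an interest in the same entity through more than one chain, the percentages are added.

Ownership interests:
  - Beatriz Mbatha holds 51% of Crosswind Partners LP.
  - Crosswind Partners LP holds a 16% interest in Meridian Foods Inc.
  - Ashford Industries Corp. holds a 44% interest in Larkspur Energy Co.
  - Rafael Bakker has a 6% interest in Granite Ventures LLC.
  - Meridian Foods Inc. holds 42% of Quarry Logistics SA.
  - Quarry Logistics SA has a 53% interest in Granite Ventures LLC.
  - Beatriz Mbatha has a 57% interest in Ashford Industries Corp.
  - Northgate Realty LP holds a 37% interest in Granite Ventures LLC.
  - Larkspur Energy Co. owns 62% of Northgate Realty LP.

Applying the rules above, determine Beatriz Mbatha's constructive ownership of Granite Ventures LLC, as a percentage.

7.569768%

Chain via Ashford Industries Corp. → Larkspur Energy Co. → Northgate Realty LP (R1): 57% × 44% × 62% × 37% = 5.753352% of Granite Ventures LLC.
Chain via Crosswind Partners LP → Meridian Foods Inc. → Quarry Logistics SA (R1): 51% × 16% × 42% × 53% = 1.816416% of Granite Ventures LLC.
Aggregating (R2): 5.753352% + 1.816416% = 7.569768%.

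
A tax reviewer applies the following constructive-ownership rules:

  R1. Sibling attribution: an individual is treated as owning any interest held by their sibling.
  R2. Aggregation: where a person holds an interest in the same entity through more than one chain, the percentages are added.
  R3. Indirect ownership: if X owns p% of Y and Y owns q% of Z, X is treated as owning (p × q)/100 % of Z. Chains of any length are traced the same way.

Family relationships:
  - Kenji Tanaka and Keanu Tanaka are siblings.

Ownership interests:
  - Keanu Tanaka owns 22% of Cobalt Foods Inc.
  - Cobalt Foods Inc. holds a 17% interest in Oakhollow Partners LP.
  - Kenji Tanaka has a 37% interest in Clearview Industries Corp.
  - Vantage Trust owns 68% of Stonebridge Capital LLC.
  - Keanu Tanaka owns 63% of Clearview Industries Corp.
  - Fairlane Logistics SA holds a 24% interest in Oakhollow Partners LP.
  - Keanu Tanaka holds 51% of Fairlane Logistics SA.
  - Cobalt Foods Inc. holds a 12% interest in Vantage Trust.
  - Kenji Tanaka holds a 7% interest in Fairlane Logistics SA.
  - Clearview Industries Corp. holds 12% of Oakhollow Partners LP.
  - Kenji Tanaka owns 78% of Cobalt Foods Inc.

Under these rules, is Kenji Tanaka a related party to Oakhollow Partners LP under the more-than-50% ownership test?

No

By sibling attribution (R1), Kenji Tanaka is treated as also owning Keanu Tanaka's interest in Cobalt Foods Inc, giving 78% + 22% = 100%.
By sibling attribution (R1), Kenji Tanaka is treated as also owning Keanu Tanaka's interest in Fairlane Logistics SA, giving 7% + 51% = 58%.
By sibling attribution (R1), Kenji Tanaka is treated as also owning Keanu Tanaka's interest in Clearview Industries Corp, giving 37% + 63% = 100%.
Chain via Cobalt Foods Inc. (R3): 100% × 17% = 17% of Oakhollow Partners LP.
Chain via Fairlane Logistics SA (R3): 58% × 24% = 13.92% of Oakhollow Partners LP.
Chain via Clearview Industries Corp. (R3): 100% × 12% = 12% of Oakhollow Partners LP.
Aggregating (R2): 17% + 13.92% + 12% = 42.92%.
42.92% does not exceed the 50% threshold, so Kenji is not a related party to Oakhollow Partners LP.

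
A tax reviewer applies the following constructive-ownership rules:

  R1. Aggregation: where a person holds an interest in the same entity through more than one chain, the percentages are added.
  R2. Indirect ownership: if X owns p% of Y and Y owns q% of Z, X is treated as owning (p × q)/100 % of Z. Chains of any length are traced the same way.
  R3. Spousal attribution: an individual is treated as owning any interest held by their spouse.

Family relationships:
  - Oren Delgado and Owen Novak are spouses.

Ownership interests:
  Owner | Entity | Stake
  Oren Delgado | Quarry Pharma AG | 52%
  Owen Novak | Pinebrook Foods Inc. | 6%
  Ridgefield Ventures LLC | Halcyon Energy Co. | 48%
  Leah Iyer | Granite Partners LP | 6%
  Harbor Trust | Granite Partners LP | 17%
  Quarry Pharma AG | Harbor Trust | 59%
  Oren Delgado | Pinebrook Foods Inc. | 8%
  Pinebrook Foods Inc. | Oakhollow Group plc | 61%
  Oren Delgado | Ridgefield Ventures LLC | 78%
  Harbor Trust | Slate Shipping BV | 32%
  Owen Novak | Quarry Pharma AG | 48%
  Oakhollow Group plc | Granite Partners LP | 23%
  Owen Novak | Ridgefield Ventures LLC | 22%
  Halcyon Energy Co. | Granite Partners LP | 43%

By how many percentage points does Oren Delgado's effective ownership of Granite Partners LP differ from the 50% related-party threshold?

17.3658

By spousal attribution (R3), Oren Delgado is treated as also owning Owen Novak's interest in Quarry Pharma AG, giving 52% + 48% = 100%.
By spousal attribution (R3), Oren Delgado is treated as also owning Owen Novak's interest in Ridgefield Ventures LLC, giving 78% + 22% = 100%.
By spousal attribution (R3), Oren Delgado is treated as also owning Owen Novak's interest in Pinebrook Foods Inc, giving 8% + 6% = 14%.
Chain via Quarry Pharma AG → Harbor Trust (R2): 100% × 59% × 17% = 10.03% of Granite Partners LP.
Chain via Ridgefield Ventures LLC → Halcyon Energy Co. (R2): 100% × 48% × 43% = 20.64% of Granite Partners LP.
Chain via Pinebrook Foods Inc. → Oakhollow Group plc (R2): 14% × 61% × 23% = 1.9642% of Granite Partners LP.
Aggregating (R1): 10.03% + 20.64% + 1.9642% = 32.6342%.
32.6342% falls short of the 50% threshold by 17.3658 percentage points.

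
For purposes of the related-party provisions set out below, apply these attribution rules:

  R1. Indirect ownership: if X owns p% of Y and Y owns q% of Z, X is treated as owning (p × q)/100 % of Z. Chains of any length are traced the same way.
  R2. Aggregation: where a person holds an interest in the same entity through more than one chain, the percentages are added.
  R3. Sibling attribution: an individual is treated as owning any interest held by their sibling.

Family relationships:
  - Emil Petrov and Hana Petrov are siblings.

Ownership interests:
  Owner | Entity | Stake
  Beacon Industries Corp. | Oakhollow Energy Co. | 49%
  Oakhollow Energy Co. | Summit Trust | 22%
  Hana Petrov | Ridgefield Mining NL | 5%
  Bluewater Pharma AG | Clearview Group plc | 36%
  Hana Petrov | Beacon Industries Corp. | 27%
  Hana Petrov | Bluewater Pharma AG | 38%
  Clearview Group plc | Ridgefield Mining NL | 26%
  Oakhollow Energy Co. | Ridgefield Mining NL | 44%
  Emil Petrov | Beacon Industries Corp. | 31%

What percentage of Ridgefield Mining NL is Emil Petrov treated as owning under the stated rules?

By sibling attribution (R3), Emil Petrov is treated as also owning Hana Petrov's interest in Beacon Industries Corp, giving 31% + 27% = 58%.
By sibling attribution (R3), Emil Petrov is treated as owning Hana Petrov's 38% interest in Bluewater Pharma AG.
By sibling attribution (R3), Emil Petrov is treated as owning Hana Petrov's 5% interest in Ridgefield Mining NL.
Chain via Beacon Industries Corp. → Oakhollow Energy Co. (R1): 58% × 49% × 44% = 12.5048% of Ridgefield Mining NL.
Chain via Bluewater Pharma AG → Clearview Group plc (R1): 38% × 36% × 26% = 3.5568% of Ridgefield Mining NL.
Direct interest in Ridgefield Mining NL: 5%.
Aggregating (R2): 12.5048% + 3.5568% + 5% = 21.0616%.

21.0616%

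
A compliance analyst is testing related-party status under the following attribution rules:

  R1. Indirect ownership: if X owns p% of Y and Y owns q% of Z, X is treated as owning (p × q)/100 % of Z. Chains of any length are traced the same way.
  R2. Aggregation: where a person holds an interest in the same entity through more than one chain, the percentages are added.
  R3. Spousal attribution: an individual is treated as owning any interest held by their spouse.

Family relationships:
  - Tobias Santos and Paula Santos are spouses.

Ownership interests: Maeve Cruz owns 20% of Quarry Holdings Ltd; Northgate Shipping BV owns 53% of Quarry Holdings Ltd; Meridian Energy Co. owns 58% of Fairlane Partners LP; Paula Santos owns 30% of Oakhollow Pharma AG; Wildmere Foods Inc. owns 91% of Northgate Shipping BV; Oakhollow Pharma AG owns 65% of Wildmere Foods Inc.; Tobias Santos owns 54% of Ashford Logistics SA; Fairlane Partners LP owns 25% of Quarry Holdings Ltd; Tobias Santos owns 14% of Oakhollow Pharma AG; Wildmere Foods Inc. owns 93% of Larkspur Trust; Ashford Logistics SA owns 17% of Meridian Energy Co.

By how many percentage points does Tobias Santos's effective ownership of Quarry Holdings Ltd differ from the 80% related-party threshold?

By spousal attribution (R3), Tobias Santos is treated as also owning Paula Santos's interest in Oakhollow Pharma AG, giving 14% + 30% = 44%.
Chain via Ashford Logistics SA → Meridian Energy Co. → Fairlane Partners LP (R1): 54% × 17% × 58% × 25% = 1.3311% of Quarry Holdings Ltd.
Chain via Oakhollow Pharma AG → Wildmere Foods Inc. → Northgate Shipping BV (R1): 44% × 65% × 91% × 53% = 13.79378% of Quarry Holdings Ltd.
Aggregating (R2): 1.3311% + 13.79378% = 15.12488%.
15.12488% falls short of the 80% threshold by 64.87512 percentage points.

64.87512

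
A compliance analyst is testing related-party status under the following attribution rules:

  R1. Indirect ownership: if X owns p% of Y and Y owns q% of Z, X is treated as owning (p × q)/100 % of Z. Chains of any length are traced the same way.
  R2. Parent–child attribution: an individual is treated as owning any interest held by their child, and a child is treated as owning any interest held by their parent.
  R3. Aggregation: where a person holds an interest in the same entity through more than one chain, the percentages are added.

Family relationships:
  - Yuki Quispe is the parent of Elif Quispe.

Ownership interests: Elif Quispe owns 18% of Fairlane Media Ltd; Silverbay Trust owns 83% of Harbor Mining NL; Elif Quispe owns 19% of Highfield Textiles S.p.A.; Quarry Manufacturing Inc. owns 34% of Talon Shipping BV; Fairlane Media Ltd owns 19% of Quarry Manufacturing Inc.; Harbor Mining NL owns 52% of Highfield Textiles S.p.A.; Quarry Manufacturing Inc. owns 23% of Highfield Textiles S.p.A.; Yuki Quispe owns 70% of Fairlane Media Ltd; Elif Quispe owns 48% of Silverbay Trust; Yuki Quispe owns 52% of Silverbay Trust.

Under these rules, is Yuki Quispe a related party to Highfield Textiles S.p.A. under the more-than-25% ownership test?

Yes

By parent–child attribution (R2), Yuki Quispe is treated as also owning Elif Quispe's interest in Fairlane Media Ltd, giving 70% + 18% = 88%.
By parent–child attribution (R2), Yuki Quispe is treated as also owning Elif Quispe's interest in Silverbay Trust, giving 52% + 48% = 100%.
By parent–child attribution (R2), Yuki Quispe is treated as owning Elif Quispe's 19% interest in Highfield Textiles S.p.A.
Chain via Fairlane Media Ltd → Quarry Manufacturing Inc. (R1): 88% × 19% × 23% = 3.8456% of Highfield Textiles S.p.A.
Chain via Silverbay Trust → Harbor Mining NL (R1): 100% × 83% × 52% = 43.16% of Highfield Textiles S.p.A.
Direct interest in Highfield Textiles S.p.A: 19%.
Aggregating (R3): 3.8456% + 43.16% + 19% = 66.0056%.
66.0056% exceeds the 25% threshold, so Yuki is a related party to Highfield Textiles S.p.A.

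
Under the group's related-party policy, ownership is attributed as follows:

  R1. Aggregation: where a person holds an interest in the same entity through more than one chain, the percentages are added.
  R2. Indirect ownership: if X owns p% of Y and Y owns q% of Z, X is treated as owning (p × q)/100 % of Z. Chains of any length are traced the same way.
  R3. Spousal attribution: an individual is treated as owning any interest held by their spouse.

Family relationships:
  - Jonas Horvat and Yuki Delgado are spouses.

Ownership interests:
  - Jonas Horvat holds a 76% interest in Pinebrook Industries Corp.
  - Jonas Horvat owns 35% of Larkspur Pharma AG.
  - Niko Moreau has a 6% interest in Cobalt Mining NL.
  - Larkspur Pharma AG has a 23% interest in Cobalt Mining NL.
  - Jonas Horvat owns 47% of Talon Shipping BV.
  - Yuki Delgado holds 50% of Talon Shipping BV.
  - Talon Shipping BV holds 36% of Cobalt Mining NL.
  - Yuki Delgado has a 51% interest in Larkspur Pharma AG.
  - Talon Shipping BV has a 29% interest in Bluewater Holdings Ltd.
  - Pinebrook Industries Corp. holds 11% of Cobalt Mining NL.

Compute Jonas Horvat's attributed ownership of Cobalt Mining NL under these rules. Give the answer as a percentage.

63.06%

By spousal attribution (R3), Jonas Horvat is treated as also owning Yuki Delgado's interest in Talon Shipping BV, giving 47% + 50% = 97%.
By spousal attribution (R3), Jonas Horvat is treated as also owning Yuki Delgado's interest in Larkspur Pharma AG, giving 35% + 51% = 86%.
Chain via Talon Shipping BV (R2): 97% × 36% = 34.92% of Cobalt Mining NL.
Chain via Larkspur Pharma AG (R2): 86% × 23% = 19.78% of Cobalt Mining NL.
Chain via Pinebrook Industries Corp. (R2): 76% × 11% = 8.36% of Cobalt Mining NL.
Aggregating (R1): 34.92% + 19.78% + 8.36% = 63.06%.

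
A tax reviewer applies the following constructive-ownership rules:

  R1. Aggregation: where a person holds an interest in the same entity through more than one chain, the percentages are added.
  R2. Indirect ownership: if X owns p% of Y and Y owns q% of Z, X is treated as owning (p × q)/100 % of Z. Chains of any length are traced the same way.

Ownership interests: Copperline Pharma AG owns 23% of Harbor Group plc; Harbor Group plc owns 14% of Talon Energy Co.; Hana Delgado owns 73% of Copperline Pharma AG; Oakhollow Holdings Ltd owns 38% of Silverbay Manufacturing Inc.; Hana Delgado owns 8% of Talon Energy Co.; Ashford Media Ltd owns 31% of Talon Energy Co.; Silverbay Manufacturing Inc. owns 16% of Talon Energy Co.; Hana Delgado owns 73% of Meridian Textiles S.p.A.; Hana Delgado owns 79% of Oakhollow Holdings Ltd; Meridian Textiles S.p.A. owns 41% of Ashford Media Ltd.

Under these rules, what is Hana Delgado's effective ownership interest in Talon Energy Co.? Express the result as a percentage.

24.4321%

Chain via Copperline Pharma AG → Harbor Group plc (R2): 73% × 23% × 14% = 2.3506% of Talon Energy Co.
Chain via Meridian Textiles S.p.A. → Ashford Media Ltd (R2): 73% × 41% × 31% = 9.2783% of Talon Energy Co.
Chain via Oakhollow Holdings Ltd → Silverbay Manufacturing Inc. (R2): 79% × 38% × 16% = 4.8032% of Talon Energy Co.
Direct interest in Talon Energy Co: 8%.
Aggregating (R1): 2.3506% + 9.2783% + 4.8032% + 8% = 24.4321%.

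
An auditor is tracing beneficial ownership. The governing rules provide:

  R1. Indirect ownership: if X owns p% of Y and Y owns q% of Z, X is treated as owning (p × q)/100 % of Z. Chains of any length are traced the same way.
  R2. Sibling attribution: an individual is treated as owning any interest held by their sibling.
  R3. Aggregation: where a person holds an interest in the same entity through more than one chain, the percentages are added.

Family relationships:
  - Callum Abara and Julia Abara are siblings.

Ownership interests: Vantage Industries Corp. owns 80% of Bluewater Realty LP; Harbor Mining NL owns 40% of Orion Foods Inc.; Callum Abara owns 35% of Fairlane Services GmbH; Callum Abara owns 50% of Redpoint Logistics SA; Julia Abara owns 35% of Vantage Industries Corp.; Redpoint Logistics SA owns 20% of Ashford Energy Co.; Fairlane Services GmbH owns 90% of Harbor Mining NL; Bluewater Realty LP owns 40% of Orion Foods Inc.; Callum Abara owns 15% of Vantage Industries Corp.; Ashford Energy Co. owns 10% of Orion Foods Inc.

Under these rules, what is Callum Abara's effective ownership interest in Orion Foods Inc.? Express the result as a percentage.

29.6%

By sibling attribution (R2), Callum Abara is treated as also owning Julia Abara's interest in Vantage Industries Corp, giving 15% + 35% = 50%.
Chain via Vantage Industries Corp. → Bluewater Realty LP (R1): 50% × 80% × 40% = 16% of Orion Foods Inc.
Chain via Fairlane Services GmbH → Harbor Mining NL (R1): 35% × 90% × 40% = 12.6% of Orion Foods Inc.
Chain via Redpoint Logistics SA → Ashford Energy Co. (R1): 50% × 20% × 10% = 1% of Orion Foods Inc.
Aggregating (R3): 16% + 12.6% + 1% = 29.6%.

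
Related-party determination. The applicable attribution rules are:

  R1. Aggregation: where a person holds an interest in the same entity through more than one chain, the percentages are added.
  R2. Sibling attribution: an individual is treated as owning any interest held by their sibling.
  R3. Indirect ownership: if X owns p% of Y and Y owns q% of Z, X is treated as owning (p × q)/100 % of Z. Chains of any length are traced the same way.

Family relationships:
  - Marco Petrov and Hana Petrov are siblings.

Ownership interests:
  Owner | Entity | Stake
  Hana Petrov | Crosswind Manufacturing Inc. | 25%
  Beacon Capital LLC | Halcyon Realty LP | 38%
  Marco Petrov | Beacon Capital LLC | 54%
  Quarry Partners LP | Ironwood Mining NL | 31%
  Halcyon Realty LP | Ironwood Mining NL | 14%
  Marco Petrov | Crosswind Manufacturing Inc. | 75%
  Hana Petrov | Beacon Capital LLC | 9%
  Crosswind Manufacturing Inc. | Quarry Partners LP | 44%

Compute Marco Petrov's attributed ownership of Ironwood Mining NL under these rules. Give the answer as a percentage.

By sibling attribution (R2), Marco Petrov is treated as also owning Hana Petrov's interest in Crosswind Manufacturing Inc, giving 75% + 25% = 100%.
By sibling attribution (R2), Marco Petrov is treated as also owning Hana Petrov's interest in Beacon Capital LLC, giving 54% + 9% = 63%.
Chain via Crosswind Manufacturing Inc. → Quarry Partners LP (R3): 100% × 44% × 31% = 13.64% of Ironwood Mining NL.
Chain via Beacon Capital LLC → Halcyon Realty LP (R3): 63% × 38% × 14% = 3.3516% of Ironwood Mining NL.
Aggregating (R1): 13.64% + 3.3516% = 16.9916%.

16.9916%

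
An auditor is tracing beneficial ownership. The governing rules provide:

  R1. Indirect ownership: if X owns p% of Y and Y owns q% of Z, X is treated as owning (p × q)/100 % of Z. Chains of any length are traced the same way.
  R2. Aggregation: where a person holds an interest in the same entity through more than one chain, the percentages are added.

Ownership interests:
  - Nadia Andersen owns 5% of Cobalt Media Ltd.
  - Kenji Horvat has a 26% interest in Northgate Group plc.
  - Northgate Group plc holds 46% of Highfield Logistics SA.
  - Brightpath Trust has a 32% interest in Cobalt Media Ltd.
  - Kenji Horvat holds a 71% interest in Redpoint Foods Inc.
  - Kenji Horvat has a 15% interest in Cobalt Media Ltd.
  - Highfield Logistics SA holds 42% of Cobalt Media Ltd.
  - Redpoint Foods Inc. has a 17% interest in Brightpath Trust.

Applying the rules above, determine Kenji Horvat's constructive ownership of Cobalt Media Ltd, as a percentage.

Chain via Redpoint Foods Inc. → Brightpath Trust (R1): 71% × 17% × 32% = 3.8624% of Cobalt Media Ltd.
Chain via Northgate Group plc → Highfield Logistics SA (R1): 26% × 46% × 42% = 5.0232% of Cobalt Media Ltd.
Direct interest in Cobalt Media Ltd: 15%.
Aggregating (R2): 3.8624% + 5.0232% + 15% = 23.8856%.

23.8856%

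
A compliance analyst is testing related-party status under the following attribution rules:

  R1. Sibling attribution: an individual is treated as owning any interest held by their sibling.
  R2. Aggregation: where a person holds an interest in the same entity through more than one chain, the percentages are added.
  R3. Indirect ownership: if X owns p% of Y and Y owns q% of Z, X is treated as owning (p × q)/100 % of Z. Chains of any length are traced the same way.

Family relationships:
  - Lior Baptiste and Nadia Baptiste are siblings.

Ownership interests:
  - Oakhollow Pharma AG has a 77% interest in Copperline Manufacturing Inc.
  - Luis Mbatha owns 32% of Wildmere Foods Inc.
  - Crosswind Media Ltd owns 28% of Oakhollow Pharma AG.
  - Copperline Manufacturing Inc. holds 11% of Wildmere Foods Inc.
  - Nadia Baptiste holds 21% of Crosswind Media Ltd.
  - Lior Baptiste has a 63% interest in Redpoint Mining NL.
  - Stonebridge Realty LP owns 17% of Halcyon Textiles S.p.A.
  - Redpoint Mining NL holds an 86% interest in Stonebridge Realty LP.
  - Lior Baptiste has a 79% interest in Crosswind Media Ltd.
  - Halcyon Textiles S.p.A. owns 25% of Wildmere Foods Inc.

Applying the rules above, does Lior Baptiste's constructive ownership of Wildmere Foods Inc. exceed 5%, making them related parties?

By sibling attribution (R1), Lior Baptiste is treated as also owning Nadia Baptiste's interest in Crosswind Media Ltd, giving 79% + 21% = 100%.
Chain via Redpoint Mining NL → Stonebridge Realty LP → Halcyon Textiles S.p.A. (R3): 63% × 86% × 17% × 25% = 2.30265% of Wildmere Foods Inc.
Chain via Crosswind Media Ltd → Oakhollow Pharma AG → Copperline Manufacturing Inc. (R3): 100% × 28% × 77% × 11% = 2.3716% of Wildmere Foods Inc.
Aggregating (R2): 2.30265% + 2.3716% = 4.67425%.
4.67425% does not exceed the 5% threshold, so Lior is not a related party to Wildmere Foods Inc.

No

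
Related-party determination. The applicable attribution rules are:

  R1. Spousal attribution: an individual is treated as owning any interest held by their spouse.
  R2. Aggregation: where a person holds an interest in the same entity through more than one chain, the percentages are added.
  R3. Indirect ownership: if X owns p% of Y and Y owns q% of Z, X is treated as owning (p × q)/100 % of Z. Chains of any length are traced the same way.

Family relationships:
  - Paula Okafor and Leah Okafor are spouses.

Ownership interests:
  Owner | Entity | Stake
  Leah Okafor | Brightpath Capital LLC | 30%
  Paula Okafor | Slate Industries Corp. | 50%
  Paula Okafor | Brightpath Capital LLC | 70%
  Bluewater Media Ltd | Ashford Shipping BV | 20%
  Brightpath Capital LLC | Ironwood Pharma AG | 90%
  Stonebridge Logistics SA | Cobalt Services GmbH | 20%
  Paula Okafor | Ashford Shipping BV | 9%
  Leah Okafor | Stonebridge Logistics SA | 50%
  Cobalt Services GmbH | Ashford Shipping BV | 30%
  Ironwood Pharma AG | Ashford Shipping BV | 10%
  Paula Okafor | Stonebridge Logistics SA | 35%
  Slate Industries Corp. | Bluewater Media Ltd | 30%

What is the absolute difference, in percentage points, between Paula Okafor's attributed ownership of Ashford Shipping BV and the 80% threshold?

By spousal attribution (R1), Paula Okafor is treated as also owning Leah Okafor's interest in Brightpath Capital LLC, giving 70% + 30% = 100%.
By spousal attribution (R1), Paula Okafor is treated as also owning Leah Okafor's interest in Stonebridge Logistics SA, giving 35% + 50% = 85%.
Chain via Slate Industries Corp. → Bluewater Media Ltd (R3): 50% × 30% × 20% = 3% of Ashford Shipping BV.
Chain via Brightpath Capital LLC → Ironwood Pharma AG (R3): 100% × 90% × 10% = 9% of Ashford Shipping BV.
Chain via Stonebridge Logistics SA → Cobalt Services GmbH (R3): 85% × 20% × 30% = 5.1% of Ashford Shipping BV.
Direct interest in Ashford Shipping BV: 9%.
Aggregating (R2): 3% + 9% + 5.1% + 9% = 26.1%.
26.1% falls short of the 80% threshold by 53.9 percentage points.

53.9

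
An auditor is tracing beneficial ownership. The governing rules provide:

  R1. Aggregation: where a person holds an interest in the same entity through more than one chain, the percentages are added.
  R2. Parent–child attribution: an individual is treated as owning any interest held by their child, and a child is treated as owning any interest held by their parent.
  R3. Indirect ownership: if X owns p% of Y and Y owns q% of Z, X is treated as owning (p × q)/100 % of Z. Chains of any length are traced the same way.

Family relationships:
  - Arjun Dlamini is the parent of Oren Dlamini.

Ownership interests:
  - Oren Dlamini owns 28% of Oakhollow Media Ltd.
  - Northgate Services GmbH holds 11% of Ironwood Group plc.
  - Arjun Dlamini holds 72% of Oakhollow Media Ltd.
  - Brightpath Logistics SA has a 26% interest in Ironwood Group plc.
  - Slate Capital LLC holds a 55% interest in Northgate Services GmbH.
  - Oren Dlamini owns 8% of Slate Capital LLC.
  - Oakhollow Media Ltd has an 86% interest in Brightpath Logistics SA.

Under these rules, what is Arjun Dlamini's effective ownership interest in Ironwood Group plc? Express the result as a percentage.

22.844%

By parent–child attribution (R2), Arjun Dlamini is treated as also owning Oren Dlamini's interest in Oakhollow Media Ltd, giving 72% + 28% = 100%.
By parent–child attribution (R2), Arjun Dlamini is treated as owning Oren Dlamini's 8% interest in Slate Capital LLC.
Chain via Oakhollow Media Ltd → Brightpath Logistics SA (R3): 100% × 86% × 26% = 22.36% of Ironwood Group plc.
Chain via Slate Capital LLC → Northgate Services GmbH (R3): 8% × 55% × 11% = 0.484% of Ironwood Group plc.
Aggregating (R1): 22.36% + 0.484% = 22.844%.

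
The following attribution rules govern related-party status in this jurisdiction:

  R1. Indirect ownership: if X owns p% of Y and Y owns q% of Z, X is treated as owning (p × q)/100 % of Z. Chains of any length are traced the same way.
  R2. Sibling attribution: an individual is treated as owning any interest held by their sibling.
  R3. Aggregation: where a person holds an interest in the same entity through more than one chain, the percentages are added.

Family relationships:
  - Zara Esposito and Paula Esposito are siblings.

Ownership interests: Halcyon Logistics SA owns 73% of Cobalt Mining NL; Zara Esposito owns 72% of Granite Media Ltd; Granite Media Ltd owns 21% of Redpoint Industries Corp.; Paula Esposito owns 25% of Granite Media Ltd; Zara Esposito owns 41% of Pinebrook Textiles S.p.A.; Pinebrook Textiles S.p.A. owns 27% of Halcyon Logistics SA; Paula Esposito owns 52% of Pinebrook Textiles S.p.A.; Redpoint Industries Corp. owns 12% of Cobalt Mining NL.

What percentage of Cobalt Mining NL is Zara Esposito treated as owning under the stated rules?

20.7747%

By sibling attribution (R2), Zara Esposito is treated as also owning Paula Esposito's interest in Pinebrook Textiles S.p.A, giving 41% + 52% = 93%.
By sibling attribution (R2), Zara Esposito is treated as also owning Paula Esposito's interest in Granite Media Ltd, giving 72% + 25% = 97%.
Chain via Pinebrook Textiles S.p.A. → Halcyon Logistics SA (R1): 93% × 27% × 73% = 18.3303% of Cobalt Mining NL.
Chain via Granite Media Ltd → Redpoint Industries Corp. (R1): 97% × 21% × 12% = 2.4444% of Cobalt Mining NL.
Aggregating (R3): 18.3303% + 2.4444% = 20.7747%.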